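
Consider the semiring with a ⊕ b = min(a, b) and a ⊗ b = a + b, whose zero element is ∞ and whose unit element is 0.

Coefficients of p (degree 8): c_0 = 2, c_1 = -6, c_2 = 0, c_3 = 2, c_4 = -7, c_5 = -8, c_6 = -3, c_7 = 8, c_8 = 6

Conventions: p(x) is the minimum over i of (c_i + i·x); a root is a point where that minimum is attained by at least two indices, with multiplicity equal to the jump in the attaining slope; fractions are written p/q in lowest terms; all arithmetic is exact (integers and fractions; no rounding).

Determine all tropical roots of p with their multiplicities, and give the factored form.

hull edge (i=0, c=2) to (i=1, c=-6): slope -8, span 1
hull edge (i=1, c=-6) to (i=5, c=-8): slope -1/2, span 4
hull edge (i=5, c=-8) to (i=8, c=6): slope 14/3, span 3
Factored form: p(x) = 6 ⊗ (x ⊕ (-14/3)) ⊗ (x ⊕ (-14/3)) ⊗ (x ⊕ (-14/3)) ⊗ (x ⊕ 1/2) ⊗ (x ⊕ 1/2) ⊗ (x ⊕ 1/2) ⊗ (x ⊕ 1/2) ⊗ (x ⊕ 8)
Answer: roots = -14/3 (mult 3), 1/2 (mult 4), 8 (mult 1)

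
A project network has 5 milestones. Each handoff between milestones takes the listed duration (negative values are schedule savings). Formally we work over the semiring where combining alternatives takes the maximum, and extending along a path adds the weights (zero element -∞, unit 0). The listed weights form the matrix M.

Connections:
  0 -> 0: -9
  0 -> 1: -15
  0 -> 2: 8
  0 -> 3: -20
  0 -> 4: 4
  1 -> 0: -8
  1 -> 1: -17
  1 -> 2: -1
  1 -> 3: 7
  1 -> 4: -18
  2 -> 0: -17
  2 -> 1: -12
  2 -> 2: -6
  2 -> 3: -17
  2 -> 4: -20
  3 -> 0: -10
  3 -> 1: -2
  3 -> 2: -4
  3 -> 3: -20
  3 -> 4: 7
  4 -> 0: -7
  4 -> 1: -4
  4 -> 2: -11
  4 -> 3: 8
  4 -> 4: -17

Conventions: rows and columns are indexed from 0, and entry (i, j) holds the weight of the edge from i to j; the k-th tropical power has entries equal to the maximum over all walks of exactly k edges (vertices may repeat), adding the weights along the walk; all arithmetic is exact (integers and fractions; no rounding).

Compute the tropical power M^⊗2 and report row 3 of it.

M^⊗2:
  [-3, 0, 2, 12, -5]
  [-3, 5, 3, -10, 14]
  [-20, -18, -9, -5, -10]
  [0, 3, -2, 15, -6]
  [-2, 6, 4, 3, 15]
Answer: row 3 of M^⊗2 = [0, 3, -2, 15, -6]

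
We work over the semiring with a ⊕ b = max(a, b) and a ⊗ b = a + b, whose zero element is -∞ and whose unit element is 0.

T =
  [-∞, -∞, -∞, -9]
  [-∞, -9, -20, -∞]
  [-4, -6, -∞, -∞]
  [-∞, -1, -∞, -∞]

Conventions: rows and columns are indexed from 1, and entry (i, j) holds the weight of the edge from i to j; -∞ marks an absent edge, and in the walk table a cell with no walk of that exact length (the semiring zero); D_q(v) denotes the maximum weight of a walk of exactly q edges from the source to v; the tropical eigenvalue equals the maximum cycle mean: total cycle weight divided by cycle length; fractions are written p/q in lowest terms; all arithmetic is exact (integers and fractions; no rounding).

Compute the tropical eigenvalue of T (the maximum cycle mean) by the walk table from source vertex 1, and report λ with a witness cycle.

q=0: [0, -∞, -∞, -∞]
q=1: [-∞, -∞, -∞, -9]
q=2: [-∞, -10, -∞, -∞]
q=3: [-∞, -19, -30, -∞]
q=4: [-34, -28, -39, -∞]
Optimal cycle mean attained by: cycle 1->4->2->3->1, total (-9) + (-1) + (-20) + (-4), length 4.
Answer: λ = -17/2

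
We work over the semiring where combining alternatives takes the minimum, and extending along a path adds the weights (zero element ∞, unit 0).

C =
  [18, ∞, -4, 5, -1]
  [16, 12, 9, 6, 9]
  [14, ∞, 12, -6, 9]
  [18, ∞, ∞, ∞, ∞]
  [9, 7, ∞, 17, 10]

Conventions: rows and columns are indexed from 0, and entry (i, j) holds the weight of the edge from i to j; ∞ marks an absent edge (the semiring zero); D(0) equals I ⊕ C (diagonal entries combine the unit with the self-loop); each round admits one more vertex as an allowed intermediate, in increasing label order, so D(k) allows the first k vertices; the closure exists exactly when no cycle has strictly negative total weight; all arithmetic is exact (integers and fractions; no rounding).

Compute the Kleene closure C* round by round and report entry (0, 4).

D(0):
  [0, ∞, -4, 5, -1]
  [16, 0, 9, 6, 9]
  [14, ∞, 0, -6, 9]
  [18, ∞, ∞, 0, ∞]
  [9, 7, ∞, 17, 0]
D(1):
  [0, ∞, -4, 5, -1]
  [16, 0, 9, 6, 9]
  [14, ∞, 0, -6, 9]
  [18, ∞, 14, 0, 17]
  [9, 7, 5, 14, 0]
D(2):
  [0, ∞, -4, 5, -1]
  [16, 0, 9, 6, 9]
  [14, ∞, 0, -6, 9]
  [18, ∞, 14, 0, 17]
  [9, 7, 5, 13, 0]
D(3):
  [0, ∞, -4, -10, -1]
  [16, 0, 9, 3, 9]
  [14, ∞, 0, -6, 9]
  [18, ∞, 14, 0, 17]
  [9, 7, 5, -1, 0]
D(4):
  [0, ∞, -4, -10, -1]
  [16, 0, 9, 3, 9]
  [12, ∞, 0, -6, 9]
  [18, ∞, 14, 0, 17]
  [9, 7, 5, -1, 0]
D(5):
  [0, 6, -4, -10, -1]
  [16, 0, 9, 3, 9]
  [12, 16, 0, -6, 9]
  [18, 24, 14, 0, 17]
  [9, 7, 5, -1, 0]
Answer: C*[0][4] = -1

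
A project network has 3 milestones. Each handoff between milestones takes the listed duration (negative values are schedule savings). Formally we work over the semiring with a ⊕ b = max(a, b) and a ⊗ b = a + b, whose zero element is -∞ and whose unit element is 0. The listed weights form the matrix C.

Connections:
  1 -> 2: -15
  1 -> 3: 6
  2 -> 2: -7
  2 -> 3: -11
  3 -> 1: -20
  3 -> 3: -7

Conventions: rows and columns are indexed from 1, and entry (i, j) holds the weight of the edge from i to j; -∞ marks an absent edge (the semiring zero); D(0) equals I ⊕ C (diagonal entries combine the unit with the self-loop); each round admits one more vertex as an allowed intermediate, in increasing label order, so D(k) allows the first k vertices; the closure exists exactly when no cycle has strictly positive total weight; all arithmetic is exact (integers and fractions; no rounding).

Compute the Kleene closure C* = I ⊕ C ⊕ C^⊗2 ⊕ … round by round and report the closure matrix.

D(0):
  [0, -15, 6]
  [-∞, 0, -11]
  [-20, -∞, 0]
D(1):
  [0, -15, 6]
  [-∞, 0, -11]
  [-20, -35, 0]
D(2):
  [0, -15, 6]
  [-∞, 0, -11]
  [-20, -35, 0]
D(3):
  [0, -15, 6]
  [-31, 0, -11]
  [-20, -35, 0]
Answer: C* = [[0, -15, 6], [-31, 0, -11], [-20, -35, 0]]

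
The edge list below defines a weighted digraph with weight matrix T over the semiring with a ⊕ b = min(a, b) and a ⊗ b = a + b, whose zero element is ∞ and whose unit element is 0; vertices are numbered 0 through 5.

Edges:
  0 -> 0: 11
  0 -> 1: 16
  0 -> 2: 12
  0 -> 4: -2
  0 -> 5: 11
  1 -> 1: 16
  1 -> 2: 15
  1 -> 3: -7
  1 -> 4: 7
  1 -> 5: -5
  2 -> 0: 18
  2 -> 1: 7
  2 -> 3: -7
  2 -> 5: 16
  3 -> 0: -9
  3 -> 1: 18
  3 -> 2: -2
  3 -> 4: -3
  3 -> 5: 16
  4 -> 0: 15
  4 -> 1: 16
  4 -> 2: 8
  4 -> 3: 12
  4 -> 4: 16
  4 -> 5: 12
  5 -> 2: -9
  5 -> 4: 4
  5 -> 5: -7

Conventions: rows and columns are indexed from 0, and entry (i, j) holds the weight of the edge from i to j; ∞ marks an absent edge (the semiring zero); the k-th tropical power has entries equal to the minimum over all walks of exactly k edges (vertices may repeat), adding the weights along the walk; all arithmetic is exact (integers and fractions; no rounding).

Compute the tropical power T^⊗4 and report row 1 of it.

T^⊗2:
  [13, 14, 2, 5, 9, 4]
  [-16, 11, -14, 8, -10, -12]
  [-16, 11, -9, 0, -10, 2]
  [2, 5, 3, -9, -11, 2]
  [3, 15, 3, 1, 9, 5]
  [9, -2, -16, -16, -3, -14]
T^⊗3:
  [-4, 9, -5, -5, 2, -3]
  [-5, -7, -21, -21, -18, -19]
  [-9, -2, -7, -16, -18, -5]
  [-18, 5, -11, -4, -12, -5]
  [-8, 10, -4, -4, -2, -2]
  [-25, -9, -23, -23, -19, -21]
T^⊗4:
  [-14, 2, -12, -12, -8, -10]
  [-30, -14, -28, -28, -24, -26]
  [-25, -2, -18, -14, -19, -12]
  [-13, -4, -14, -18, -20, -12]
  [-13, 3, -11, -11, -10, -9]
  [-32, -16, -30, -30, -27, -28]
Answer: row 1 of T^⊗4 = [-30, -14, -28, -28, -24, -26]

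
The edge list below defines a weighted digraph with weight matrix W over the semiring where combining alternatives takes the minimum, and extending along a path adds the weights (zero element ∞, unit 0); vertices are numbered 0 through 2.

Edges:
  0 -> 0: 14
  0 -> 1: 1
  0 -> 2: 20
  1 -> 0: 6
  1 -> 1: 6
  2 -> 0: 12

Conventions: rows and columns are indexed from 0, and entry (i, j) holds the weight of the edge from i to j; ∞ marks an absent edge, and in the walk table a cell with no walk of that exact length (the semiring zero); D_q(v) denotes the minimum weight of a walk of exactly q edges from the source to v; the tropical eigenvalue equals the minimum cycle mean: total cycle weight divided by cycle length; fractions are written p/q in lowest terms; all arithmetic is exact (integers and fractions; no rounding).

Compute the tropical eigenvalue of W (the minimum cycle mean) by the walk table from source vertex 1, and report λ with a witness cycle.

q=0: [∞, 0, ∞]
q=1: [6, 6, ∞]
q=2: [12, 7, 26]
q=3: [13, 13, 32]
Optimal cycle mean attained by: cycle 0->1->0, total 1 + 6, length 2.
Answer: λ = 7/2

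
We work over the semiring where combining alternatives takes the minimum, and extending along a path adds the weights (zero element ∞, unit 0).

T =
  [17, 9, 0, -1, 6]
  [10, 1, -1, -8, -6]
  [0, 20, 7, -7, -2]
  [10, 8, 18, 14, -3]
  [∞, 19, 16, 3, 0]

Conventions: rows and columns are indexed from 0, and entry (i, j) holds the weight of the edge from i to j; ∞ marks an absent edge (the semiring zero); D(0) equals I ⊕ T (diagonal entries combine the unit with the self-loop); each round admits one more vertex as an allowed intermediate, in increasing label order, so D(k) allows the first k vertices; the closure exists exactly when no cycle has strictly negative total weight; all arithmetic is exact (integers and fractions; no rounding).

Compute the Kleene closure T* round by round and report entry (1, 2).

D(0):
  [0, 9, 0, -1, 6]
  [10, 0, -1, -8, -6]
  [0, 20, 0, -7, -2]
  [10, 8, 18, 0, -3]
  [∞, 19, 16, 3, 0]
D(1):
  [0, 9, 0, -1, 6]
  [10, 0, -1, -8, -6]
  [0, 9, 0, -7, -2]
  [10, 8, 10, 0, -3]
  [∞, 19, 16, 3, 0]
D(2):
  [0, 9, 0, -1, 3]
  [10, 0, -1, -8, -6]
  [0, 9, 0, -7, -2]
  [10, 8, 7, 0, -3]
  [29, 19, 16, 3, 0]
D(3):
  [0, 9, 0, -7, -2]
  [-1, 0, -1, -8, -6]
  [0, 9, 0, -7, -2]
  [7, 8, 7, 0, -3]
  [16, 19, 16, 3, 0]
D(4):
  [0, 1, 0, -7, -10]
  [-1, 0, -1, -8, -11]
  [0, 1, 0, -7, -10]
  [7, 8, 7, 0, -3]
  [10, 11, 10, 3, 0]
D(5):
  [0, 1, 0, -7, -10]
  [-1, 0, -1, -8, -11]
  [0, 1, 0, -7, -10]
  [7, 8, 7, 0, -3]
  [10, 11, 10, 3, 0]
Answer: T*[1][2] = -1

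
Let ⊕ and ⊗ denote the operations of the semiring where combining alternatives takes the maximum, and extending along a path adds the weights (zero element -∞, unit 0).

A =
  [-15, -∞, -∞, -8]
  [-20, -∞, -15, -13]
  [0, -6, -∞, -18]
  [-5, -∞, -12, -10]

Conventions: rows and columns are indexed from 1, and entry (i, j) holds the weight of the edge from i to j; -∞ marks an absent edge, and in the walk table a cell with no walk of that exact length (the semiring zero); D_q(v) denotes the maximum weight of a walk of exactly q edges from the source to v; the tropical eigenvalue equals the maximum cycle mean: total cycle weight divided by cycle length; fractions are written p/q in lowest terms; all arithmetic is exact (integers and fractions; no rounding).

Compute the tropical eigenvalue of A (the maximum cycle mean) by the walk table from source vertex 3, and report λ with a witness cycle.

q=0: [-∞, -∞, 0, -∞]
q=1: [0, -6, -∞, -18]
q=2: [-15, -∞, -21, -8]
q=3: [-13, -27, -20, -18]
q=4: [-20, -26, -30, -21]
Optimal cycle mean attained by: cycle 1->4->1, total (-8) + (-5), length 2.
Answer: λ = -13/2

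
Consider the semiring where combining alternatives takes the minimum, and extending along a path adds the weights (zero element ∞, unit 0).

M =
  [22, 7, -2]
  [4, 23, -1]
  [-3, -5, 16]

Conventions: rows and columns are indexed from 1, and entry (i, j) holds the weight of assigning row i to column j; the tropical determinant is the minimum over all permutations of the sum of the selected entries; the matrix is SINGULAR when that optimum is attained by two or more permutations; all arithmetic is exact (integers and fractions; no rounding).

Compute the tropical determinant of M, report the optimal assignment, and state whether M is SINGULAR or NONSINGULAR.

σ = (1, 2, 3): 22 + 23 + 16 = 61
σ = (1, 3, 2): 22 + (-1) + (-5) = 16
σ = (2, 1, 3): 7 + 4 + 16 = 27
σ = (2, 3, 1): 7 + (-1) + (-3) = 3
σ = (3, 1, 2): (-2) + 4 + (-5) = -3
σ = (3, 2, 1): (-2) + 23 + (-3) = 18
Optimal value attained by: σ = (3, 1, 2).
Answer: det⊕(M) = -3; verdict: NONSINGULAR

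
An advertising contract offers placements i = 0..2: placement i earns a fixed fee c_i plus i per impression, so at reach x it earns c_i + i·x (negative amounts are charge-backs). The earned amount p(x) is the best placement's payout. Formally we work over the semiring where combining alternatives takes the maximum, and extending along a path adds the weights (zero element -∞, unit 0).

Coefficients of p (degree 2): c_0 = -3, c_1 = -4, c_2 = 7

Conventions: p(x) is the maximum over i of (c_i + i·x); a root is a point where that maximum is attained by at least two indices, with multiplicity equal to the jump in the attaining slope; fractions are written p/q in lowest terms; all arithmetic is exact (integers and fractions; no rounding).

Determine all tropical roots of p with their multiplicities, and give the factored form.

hull edge (i=0, c=-3) to (i=2, c=7): slope 5, span 2
Factored form: p(x) = 7 ⊗ (x ⊕ (-5)) ⊗ (x ⊕ (-5))
Answer: roots = -5 (mult 2)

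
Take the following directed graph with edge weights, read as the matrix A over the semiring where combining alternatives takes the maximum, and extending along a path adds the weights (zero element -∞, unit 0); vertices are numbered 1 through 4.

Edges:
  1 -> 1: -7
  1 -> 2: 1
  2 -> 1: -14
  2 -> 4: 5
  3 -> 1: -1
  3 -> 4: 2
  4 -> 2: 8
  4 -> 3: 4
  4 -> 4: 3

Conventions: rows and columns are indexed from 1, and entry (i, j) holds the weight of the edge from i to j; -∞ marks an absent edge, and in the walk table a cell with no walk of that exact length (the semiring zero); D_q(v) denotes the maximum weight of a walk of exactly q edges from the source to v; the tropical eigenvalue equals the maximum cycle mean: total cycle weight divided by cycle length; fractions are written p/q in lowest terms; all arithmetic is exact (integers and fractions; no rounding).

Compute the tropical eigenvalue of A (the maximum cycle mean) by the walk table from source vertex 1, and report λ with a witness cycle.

q=0: [0, -∞, -∞, -∞]
q=1: [-7, 1, -∞, -∞]
q=2: [-13, -6, -∞, 6]
q=3: [-20, 14, 10, 9]
q=4: [9, 17, 13, 19]
Optimal cycle mean attained by: cycle 2->4->2, total 5 + 8, length 2.
Answer: λ = 13/2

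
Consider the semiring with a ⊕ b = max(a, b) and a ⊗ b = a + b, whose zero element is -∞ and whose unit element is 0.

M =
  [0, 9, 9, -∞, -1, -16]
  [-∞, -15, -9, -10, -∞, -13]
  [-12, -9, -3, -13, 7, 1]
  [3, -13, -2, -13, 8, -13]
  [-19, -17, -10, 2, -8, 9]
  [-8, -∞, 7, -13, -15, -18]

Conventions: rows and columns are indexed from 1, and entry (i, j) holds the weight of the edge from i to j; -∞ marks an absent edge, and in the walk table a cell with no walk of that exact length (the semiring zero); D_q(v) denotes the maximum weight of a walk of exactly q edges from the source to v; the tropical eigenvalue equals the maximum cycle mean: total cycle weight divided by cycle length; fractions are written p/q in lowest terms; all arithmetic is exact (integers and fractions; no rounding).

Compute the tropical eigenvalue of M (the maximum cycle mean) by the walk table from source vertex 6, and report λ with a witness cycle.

q=0: [-∞, -∞, -∞, -∞, -∞, 0]
q=1: [-8, -∞, 7, -13, -15, -18]
q=2: [-5, 1, 4, -6, 14, 8]
q=3: [0, 4, 15, 16, 11, 23]
q=4: [19, 9, 30, 13, 24, 20]
q=5: [19, 28, 28, 26, 37, 33]
q=6: [29, 28, 40, 39, 35, 46]
Optimal cycle mean attained by: cycle 3->5->6->3, total 7 + 9 + 7, length 3.
Answer: λ = 23/3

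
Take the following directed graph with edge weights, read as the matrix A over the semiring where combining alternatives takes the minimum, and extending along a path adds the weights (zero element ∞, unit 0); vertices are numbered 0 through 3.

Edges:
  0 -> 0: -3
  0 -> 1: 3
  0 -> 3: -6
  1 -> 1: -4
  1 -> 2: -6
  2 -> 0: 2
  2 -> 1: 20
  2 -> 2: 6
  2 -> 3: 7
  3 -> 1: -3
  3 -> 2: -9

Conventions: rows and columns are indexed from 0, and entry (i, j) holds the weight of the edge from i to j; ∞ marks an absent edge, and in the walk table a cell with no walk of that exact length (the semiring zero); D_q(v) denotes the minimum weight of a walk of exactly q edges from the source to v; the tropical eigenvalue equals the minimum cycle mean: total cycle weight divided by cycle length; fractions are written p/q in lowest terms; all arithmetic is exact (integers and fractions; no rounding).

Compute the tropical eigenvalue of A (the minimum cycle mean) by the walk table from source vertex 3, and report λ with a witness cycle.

q=0: [∞, ∞, ∞, 0]
q=1: [∞, -3, -9, ∞]
q=2: [-7, -7, -9, -2]
q=3: [-10, -11, -13, -13]
q=4: [-13, -16, -22, -16]
Optimal cycle mean attained by: cycle 0->3->2->0, total (-6) + (-9) + 2, length 3.
Answer: λ = -13/3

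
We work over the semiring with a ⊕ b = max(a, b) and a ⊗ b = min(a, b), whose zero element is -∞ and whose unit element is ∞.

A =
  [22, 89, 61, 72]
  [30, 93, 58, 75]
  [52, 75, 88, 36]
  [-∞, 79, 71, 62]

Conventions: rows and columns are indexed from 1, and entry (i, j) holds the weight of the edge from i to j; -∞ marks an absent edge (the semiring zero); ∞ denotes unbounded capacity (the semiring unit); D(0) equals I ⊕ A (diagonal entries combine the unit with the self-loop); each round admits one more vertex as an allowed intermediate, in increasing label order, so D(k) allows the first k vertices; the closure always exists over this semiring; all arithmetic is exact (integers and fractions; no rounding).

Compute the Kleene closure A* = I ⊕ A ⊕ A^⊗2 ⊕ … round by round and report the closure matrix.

D(0):
  [∞, 89, 61, 72]
  [30, ∞, 58, 75]
  [52, 75, ∞, 36]
  [-∞, 79, 71, ∞]
D(1):
  [∞, 89, 61, 72]
  [30, ∞, 58, 75]
  [52, 75, ∞, 52]
  [-∞, 79, 71, ∞]
D(2):
  [∞, 89, 61, 75]
  [30, ∞, 58, 75]
  [52, 75, ∞, 75]
  [30, 79, 71, ∞]
D(3):
  [∞, 89, 61, 75]
  [52, ∞, 58, 75]
  [52, 75, ∞, 75]
  [52, 79, 71, ∞]
D(4):
  [∞, 89, 71, 75]
  [52, ∞, 71, 75]
  [52, 75, ∞, 75]
  [52, 79, 71, ∞]
Answer: A* = [[∞, 89, 71, 75], [52, ∞, 71, 75], [52, 75, ∞, 75], [52, 79, 71, ∞]]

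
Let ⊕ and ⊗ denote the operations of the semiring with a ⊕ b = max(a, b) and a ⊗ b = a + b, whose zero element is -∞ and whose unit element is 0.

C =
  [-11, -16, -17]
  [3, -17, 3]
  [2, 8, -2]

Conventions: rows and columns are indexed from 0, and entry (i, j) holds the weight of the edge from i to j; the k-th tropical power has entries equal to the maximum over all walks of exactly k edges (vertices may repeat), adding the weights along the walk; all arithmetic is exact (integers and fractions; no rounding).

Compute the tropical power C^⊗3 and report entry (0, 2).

C^⊗2:
  [-13, -9, -13]
  [5, 11, 1]
  [11, 6, 11]
C^⊗3:
  [-6, -5, -6]
  [14, 9, 14]
  [13, 19, 9]
Key observation: the optimum is the walk 0->2->1->2, with weight (-17) + 8 + 3 = -6.
Optimal value attained by: walk 0->2->1->2.
Answer: (C^⊗3)[0][2] = -6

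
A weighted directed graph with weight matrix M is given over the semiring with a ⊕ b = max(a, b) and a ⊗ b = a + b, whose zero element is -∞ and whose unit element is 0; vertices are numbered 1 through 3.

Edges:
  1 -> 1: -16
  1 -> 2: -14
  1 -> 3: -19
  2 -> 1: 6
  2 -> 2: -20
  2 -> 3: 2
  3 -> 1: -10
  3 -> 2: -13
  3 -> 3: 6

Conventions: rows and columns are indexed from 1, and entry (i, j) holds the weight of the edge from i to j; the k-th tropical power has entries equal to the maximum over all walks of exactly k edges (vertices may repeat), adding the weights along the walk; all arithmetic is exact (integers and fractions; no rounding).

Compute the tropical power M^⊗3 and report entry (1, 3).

M^⊗2:
  [-8, -30, -12]
  [-8, -8, 8]
  [-4, -7, 12]
M^⊗3:
  [-22, -22, -6]
  [-2, -5, 14]
  [2, -1, 18]
Key observation: the optimum is the walk 1->2->3->3, with weight (-14) + 2 + 6 = -6.
Optimal value attained by: walk 1->2->3->3.
Answer: (M^⊗3)[1][3] = -6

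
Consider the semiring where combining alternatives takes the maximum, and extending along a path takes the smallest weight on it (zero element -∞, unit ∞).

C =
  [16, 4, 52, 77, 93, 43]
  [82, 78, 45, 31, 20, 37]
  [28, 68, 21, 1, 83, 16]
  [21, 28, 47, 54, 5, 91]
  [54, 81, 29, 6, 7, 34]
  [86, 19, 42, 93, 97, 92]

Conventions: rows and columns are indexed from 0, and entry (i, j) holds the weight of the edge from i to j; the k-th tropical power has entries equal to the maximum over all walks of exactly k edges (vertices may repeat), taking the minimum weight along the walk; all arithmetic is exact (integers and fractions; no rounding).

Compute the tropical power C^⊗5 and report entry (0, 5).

C^⊗2:
  [54, 81, 47, 54, 52, 77]
  [78, 78, 52, 77, 82, 43]
  [68, 81, 45, 31, 28, 37]
  [86, 47, 47, 91, 91, 91]
  [81, 78, 52, 54, 54, 43]
  [86, 81, 52, 92, 92, 92]
C^⊗3:
  [81, 78, 52, 77, 77, 77]
  [78, 81, 52, 77, 78, 77]
  [81, 78, 52, 68, 68, 43]
  [86, 81, 52, 91, 91, 91]
  [78, 78, 52, 77, 81, 54]
  [86, 81, 52, 92, 92, 92]
C^⊗4:
  [78, 78, 52, 77, 81, 77]
  [81, 78, 52, 77, 78, 77]
  [78, 78, 52, 77, 81, 68]
  [86, 81, 52, 91, 91, 91]
  [78, 81, 52, 77, 78, 77]
  [86, 81, 52, 92, 92, 92]
C^⊗5:
  [78, 81, 52, 77, 78, 77]
  [78, 78, 52, 77, 81, 77]
  [78, 81, 52, 77, 78, 77]
  [86, 81, 52, 91, 91, 91]
  [81, 78, 52, 77, 78, 77]
  [86, 81, 52, 92, 92, 92]
Key observation: the optimum is the walk 0->3->5->5->5->5, with weight 77 min 91 min 92 min 92 min 92 = 77.
Optimal value attained by: walk 0->3->5->5->5->5.
Answer: (C^⊗5)[0][5] = 77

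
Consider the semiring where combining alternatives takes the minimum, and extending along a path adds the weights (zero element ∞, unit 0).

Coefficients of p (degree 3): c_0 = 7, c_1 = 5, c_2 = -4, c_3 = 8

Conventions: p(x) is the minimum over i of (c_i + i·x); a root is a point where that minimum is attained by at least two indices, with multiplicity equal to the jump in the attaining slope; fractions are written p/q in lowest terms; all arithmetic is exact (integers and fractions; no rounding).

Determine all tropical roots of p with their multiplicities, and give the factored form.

hull edge (i=0, c=7) to (i=2, c=-4): slope -11/2, span 2
hull edge (i=2, c=-4) to (i=3, c=8): slope 12, span 1
Factored form: p(x) = 8 ⊗ (x ⊕ (-12)) ⊗ (x ⊕ 11/2) ⊗ (x ⊕ 11/2)
Answer: roots = -12 (mult 1), 11/2 (mult 2)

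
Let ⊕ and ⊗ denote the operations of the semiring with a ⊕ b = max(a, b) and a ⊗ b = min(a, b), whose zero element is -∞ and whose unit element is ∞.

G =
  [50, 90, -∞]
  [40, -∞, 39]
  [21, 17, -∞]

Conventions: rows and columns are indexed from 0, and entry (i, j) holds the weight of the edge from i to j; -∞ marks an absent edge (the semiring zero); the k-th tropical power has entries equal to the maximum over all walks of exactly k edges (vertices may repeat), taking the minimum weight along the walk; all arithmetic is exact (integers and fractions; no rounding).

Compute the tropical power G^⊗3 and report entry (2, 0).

G^⊗2:
  [50, 50, 39]
  [40, 40, -∞]
  [21, 21, 17]
G^⊗3:
  [50, 50, 39]
  [40, 40, 39]
  [21, 21, 21]
Key observation: the optimum is the walk 2->0->0->0, with weight 21 min 50 min 50 = 21.
Optimal value attained by: walk 2->0->0->0.
Answer: (G^⊗3)[2][0] = 21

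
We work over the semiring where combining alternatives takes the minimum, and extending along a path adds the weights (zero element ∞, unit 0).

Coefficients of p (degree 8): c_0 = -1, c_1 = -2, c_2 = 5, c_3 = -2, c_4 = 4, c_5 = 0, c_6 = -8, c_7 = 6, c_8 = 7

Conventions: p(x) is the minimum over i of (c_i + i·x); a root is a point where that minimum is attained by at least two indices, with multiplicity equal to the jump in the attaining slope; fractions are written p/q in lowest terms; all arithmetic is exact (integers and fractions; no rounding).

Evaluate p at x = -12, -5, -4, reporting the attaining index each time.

p(-12) = min(-1+0·(-12)=-1, -2+1·(-12)=-14, 5+2·(-12)=-19, -2+3·(-12)=-38, 4+4·(-12)=-44, 0+5·(-12)=-60, -8+6·(-12)=-80, 6+7·(-12)=-78, 7+8·(-12)=-89) = -89 (attained by i=8)
p(-5) = min(-1+0·(-5)=-1, -2+1·(-5)=-7, 5+2·(-5)=-5, -2+3·(-5)=-17, 4+4·(-5)=-16, 0+5·(-5)=-25, -8+6·(-5)=-38, 6+7·(-5)=-29, 7+8·(-5)=-33) = -38 (attained by i=6)
p(-4) = min(-1+0·(-4)=-1, -2+1·(-4)=-6, 5+2·(-4)=-3, -2+3·(-4)=-14, 4+4·(-4)=-12, 0+5·(-4)=-20, -8+6·(-4)=-32, 6+7·(-4)=-22, 7+8·(-4)=-25) = -32 (attained by i=6)
Answer: p(-12) = -89; p(-5) = -38; p(-4) = -32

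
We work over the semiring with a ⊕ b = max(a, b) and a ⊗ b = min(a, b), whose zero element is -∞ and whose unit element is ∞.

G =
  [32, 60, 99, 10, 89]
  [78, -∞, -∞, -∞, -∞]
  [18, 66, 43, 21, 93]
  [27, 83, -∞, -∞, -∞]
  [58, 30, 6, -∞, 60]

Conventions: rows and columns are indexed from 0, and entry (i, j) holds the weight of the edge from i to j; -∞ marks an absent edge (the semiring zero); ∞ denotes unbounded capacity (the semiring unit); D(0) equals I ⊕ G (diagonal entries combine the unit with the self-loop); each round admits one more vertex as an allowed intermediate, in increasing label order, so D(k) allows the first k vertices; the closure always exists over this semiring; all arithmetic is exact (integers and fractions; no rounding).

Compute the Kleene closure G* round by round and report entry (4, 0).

D(0):
  [∞, 60, 99, 10, 89]
  [78, ∞, -∞, -∞, -∞]
  [18, 66, ∞, 21, 93]
  [27, 83, -∞, ∞, -∞]
  [58, 30, 6, -∞, ∞]
D(1):
  [∞, 60, 99, 10, 89]
  [78, ∞, 78, 10, 78]
  [18, 66, ∞, 21, 93]
  [27, 83, 27, ∞, 27]
  [58, 58, 58, 10, ∞]
D(2):
  [∞, 60, 99, 10, 89]
  [78, ∞, 78, 10, 78]
  [66, 66, ∞, 21, 93]
  [78, 83, 78, ∞, 78]
  [58, 58, 58, 10, ∞]
D(3):
  [∞, 66, 99, 21, 93]
  [78, ∞, 78, 21, 78]
  [66, 66, ∞, 21, 93]
  [78, 83, 78, ∞, 78]
  [58, 58, 58, 21, ∞]
D(4):
  [∞, 66, 99, 21, 93]
  [78, ∞, 78, 21, 78]
  [66, 66, ∞, 21, 93]
  [78, 83, 78, ∞, 78]
  [58, 58, 58, 21, ∞]
D(5):
  [∞, 66, 99, 21, 93]
  [78, ∞, 78, 21, 78]
  [66, 66, ∞, 21, 93]
  [78, 83, 78, ∞, 78]
  [58, 58, 58, 21, ∞]
Answer: G*[4][0] = 58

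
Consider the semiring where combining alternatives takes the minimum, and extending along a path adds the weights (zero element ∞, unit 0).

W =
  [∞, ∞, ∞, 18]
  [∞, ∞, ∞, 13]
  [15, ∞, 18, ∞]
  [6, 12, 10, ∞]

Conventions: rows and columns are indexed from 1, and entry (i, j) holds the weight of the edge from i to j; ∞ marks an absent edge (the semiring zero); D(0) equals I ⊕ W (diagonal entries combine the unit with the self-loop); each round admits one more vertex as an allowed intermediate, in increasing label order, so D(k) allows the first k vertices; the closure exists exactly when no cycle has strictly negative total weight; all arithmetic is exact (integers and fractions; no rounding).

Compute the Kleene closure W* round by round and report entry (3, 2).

D(0):
  [0, ∞, ∞, 18]
  [∞, 0, ∞, 13]
  [15, ∞, 0, ∞]
  [6, 12, 10, 0]
D(1):
  [0, ∞, ∞, 18]
  [∞, 0, ∞, 13]
  [15, ∞, 0, 33]
  [6, 12, 10, 0]
D(2):
  [0, ∞, ∞, 18]
  [∞, 0, ∞, 13]
  [15, ∞, 0, 33]
  [6, 12, 10, 0]
D(3):
  [0, ∞, ∞, 18]
  [∞, 0, ∞, 13]
  [15, ∞, 0, 33]
  [6, 12, 10, 0]
D(4):
  [0, 30, 28, 18]
  [19, 0, 23, 13]
  [15, 45, 0, 33]
  [6, 12, 10, 0]
Answer: W*[3][2] = 45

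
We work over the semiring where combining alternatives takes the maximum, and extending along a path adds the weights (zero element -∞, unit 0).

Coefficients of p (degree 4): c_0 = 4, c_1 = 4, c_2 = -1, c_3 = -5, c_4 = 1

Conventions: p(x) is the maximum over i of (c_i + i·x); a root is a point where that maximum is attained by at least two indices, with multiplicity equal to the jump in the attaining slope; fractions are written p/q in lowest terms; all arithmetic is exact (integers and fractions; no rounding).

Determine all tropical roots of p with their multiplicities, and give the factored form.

hull edge (i=0, c=4) to (i=1, c=4): slope 0, span 1
hull edge (i=1, c=4) to (i=4, c=1): slope -1, span 3
Factored form: p(x) = 1 ⊗ (x ⊕ 0) ⊗ (x ⊕ 1) ⊗ (x ⊕ 1) ⊗ (x ⊕ 1)
Answer: roots = 0 (mult 1), 1 (mult 3)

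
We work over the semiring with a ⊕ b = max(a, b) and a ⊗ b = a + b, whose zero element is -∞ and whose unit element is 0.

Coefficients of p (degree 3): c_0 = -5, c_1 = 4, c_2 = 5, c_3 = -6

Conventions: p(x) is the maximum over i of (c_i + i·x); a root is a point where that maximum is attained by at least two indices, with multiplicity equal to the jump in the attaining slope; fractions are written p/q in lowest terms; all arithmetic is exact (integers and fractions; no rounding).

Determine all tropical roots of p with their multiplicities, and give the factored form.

hull edge (i=0, c=-5) to (i=1, c=4): slope 9, span 1
hull edge (i=1, c=4) to (i=2, c=5): slope 1, span 1
hull edge (i=2, c=5) to (i=3, c=-6): slope -11, span 1
Factored form: p(x) = -6 ⊗ (x ⊕ (-9)) ⊗ (x ⊕ (-1)) ⊗ (x ⊕ 11)
Answer: roots = -9 (mult 1), -1 (mult 1), 11 (mult 1)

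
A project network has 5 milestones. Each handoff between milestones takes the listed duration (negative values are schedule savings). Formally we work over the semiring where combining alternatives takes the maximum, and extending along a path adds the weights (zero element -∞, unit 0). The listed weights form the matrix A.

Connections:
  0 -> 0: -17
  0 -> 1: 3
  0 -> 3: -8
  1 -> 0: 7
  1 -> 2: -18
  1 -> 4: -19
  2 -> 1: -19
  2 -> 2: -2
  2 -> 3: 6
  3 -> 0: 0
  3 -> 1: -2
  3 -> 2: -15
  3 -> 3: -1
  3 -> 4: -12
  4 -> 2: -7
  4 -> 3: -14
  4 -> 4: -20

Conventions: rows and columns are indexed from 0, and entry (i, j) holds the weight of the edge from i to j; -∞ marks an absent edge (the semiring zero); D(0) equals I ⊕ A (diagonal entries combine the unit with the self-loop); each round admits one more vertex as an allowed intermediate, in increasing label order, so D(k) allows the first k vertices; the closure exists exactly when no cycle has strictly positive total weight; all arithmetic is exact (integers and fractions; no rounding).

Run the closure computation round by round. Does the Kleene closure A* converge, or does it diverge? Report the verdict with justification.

D(0):
  [0, 3, -∞, -8, -∞]
  [7, 0, -18, -∞, -19]
  [-∞, -19, 0, 6, -∞]
  [0, -2, -15, 0, -12]
  [-∞, -∞, -7, -14, 0]
Detection: at round 1, diagonal entry (1, 1) turns strictly positive.
Key observation: the cycle 1->0->1 has total weight 7 + 3, which is strictly positive.
Answer: DIVERGES — positive cycle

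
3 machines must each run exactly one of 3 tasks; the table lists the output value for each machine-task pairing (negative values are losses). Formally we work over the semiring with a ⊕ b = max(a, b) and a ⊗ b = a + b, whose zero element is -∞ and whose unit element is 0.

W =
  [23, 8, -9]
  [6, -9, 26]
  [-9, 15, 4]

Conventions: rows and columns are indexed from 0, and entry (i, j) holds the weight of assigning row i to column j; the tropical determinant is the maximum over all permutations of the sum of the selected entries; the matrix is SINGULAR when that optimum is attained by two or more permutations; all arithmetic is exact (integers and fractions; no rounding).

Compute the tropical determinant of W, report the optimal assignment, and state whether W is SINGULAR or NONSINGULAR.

σ = (0, 1, 2): 23 + (-9) + 4 = 18
σ = (0, 2, 1): 23 + 26 + 15 = 64
σ = (1, 0, 2): 8 + 6 + 4 = 18
σ = (1, 2, 0): 8 + 26 + (-9) = 25
σ = (2, 0, 1): (-9) + 6 + 15 = 12
σ = (2, 1, 0): (-9) + (-9) + (-9) = -27
Optimal value attained by: σ = (0, 2, 1).
Answer: det⊕(W) = 64; verdict: NONSINGULAR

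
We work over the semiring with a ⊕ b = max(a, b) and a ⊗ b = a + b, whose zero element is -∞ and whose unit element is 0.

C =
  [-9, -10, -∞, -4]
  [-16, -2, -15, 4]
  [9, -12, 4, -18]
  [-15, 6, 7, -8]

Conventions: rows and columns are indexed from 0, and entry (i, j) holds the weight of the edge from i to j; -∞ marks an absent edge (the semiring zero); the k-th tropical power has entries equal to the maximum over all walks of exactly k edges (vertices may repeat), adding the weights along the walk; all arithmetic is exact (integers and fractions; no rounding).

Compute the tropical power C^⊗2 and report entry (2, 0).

C^⊗2:
  [-18, 2, 3, -6]
  [-6, 10, 11, 2]
  [13, -1, 8, 5]
  [16, 4, 11, 10]
Key observation: the optimum is the walk 2->2->0, with weight 4 + 9 = 13.
Optimal value attained by: walk 2->2->0.
Answer: (C^⊗2)[2][0] = 13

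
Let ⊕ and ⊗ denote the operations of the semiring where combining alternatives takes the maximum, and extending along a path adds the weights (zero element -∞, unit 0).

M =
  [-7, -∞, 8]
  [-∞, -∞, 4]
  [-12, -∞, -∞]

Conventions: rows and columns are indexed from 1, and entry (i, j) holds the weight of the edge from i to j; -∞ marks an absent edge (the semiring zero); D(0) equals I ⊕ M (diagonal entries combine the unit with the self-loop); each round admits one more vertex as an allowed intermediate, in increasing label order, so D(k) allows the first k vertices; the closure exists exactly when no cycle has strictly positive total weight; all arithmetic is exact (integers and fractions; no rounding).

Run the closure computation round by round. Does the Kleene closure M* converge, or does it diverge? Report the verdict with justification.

D(0):
  [0, -∞, 8]
  [-∞, 0, 4]
  [-12, -∞, 0]
D(1):
  [0, -∞, 8]
  [-∞, 0, 4]
  [-12, -∞, 0]
D(2):
  [0, -∞, 8]
  [-∞, 0, 4]
  [-12, -∞, 0]
D(3):
  [0, -∞, 8]
  [-8, 0, 4]
  [-12, -∞, 0]
Key observation: every diagonal entry stays at the unit through all rounds, so no improving cycle exists.
Answer: CONVERGES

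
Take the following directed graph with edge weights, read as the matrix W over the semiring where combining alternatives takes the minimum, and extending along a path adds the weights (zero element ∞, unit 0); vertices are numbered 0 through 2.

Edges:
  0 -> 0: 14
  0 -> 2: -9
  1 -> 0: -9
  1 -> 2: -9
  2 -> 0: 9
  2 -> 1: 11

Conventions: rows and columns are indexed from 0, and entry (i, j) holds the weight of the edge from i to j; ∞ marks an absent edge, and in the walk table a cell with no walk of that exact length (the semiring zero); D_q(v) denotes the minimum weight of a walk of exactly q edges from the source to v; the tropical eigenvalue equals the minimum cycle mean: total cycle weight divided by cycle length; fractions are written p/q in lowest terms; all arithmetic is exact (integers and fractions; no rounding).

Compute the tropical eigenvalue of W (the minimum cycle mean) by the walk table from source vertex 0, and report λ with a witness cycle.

q=0: [0, ∞, ∞]
q=1: [14, ∞, -9]
q=2: [0, 2, 5]
q=3: [-7, 16, -9]
Optimal cycle mean attained by: cycle 0->2->1->0, total (-9) + 11 + (-9), length 3.
Answer: λ = -7/3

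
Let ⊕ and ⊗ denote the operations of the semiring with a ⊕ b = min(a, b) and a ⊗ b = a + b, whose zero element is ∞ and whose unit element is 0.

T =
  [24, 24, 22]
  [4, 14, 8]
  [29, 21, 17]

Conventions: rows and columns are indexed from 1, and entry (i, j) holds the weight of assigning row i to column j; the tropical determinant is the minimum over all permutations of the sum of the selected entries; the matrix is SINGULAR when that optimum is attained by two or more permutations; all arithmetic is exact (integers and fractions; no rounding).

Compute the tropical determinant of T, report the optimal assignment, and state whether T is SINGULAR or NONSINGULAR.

σ = (1, 2, 3): 24 + 14 + 17 = 55
σ = (1, 3, 2): 24 + 8 + 21 = 53
σ = (2, 1, 3): 24 + 4 + 17 = 45
σ = (2, 3, 1): 24 + 8 + 29 = 61
σ = (3, 1, 2): 22 + 4 + 21 = 47
σ = (3, 2, 1): 22 + 14 + 29 = 65
Optimal value attained by: σ = (2, 1, 3).
Answer: det⊕(T) = 45; verdict: NONSINGULAR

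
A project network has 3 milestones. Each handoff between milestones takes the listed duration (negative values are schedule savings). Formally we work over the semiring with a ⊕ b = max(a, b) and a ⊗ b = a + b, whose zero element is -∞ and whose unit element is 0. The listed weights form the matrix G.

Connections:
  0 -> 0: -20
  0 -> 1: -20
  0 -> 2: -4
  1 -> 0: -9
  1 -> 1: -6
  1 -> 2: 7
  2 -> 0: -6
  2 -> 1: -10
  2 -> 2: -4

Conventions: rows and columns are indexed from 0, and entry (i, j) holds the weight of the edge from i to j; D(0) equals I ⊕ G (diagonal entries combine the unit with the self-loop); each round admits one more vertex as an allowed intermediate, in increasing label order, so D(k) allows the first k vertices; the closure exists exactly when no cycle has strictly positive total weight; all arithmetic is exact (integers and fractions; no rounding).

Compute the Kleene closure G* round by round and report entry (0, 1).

D(0):
  [0, -20, -4]
  [-9, 0, 7]
  [-6, -10, 0]
D(1):
  [0, -20, -4]
  [-9, 0, 7]
  [-6, -10, 0]
D(2):
  [0, -20, -4]
  [-9, 0, 7]
  [-6, -10, 0]
D(3):
  [0, -14, -4]
  [1, 0, 7]
  [-6, -10, 0]
Answer: G*[0][1] = -14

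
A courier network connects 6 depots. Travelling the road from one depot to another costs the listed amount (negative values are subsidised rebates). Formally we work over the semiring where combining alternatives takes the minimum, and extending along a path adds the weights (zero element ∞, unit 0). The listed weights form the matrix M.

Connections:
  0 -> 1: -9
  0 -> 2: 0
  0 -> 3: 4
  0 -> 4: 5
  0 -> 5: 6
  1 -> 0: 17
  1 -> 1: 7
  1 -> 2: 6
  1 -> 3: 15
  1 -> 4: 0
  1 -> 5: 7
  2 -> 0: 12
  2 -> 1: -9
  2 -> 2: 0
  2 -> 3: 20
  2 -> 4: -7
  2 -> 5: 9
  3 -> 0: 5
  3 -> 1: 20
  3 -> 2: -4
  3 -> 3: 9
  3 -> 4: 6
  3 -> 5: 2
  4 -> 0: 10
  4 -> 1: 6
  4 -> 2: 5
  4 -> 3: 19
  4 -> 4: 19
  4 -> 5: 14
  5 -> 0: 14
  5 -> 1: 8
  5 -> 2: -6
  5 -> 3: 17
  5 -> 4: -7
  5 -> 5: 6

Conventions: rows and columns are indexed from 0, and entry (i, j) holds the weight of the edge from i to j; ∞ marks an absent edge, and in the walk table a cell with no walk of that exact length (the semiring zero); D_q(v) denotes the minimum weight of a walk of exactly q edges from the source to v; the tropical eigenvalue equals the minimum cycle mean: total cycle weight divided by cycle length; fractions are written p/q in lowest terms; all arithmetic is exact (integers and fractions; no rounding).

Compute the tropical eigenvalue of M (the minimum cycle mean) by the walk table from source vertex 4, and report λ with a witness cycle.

q=0: [∞, ∞, ∞, ∞, 0, ∞]
q=1: [10, 6, 5, 19, 19, 14]
q=2: [17, -4, 5, 14, -2, 13]
q=3: [8, -4, 2, 11, -4, 3]
q=4: [6, -7, -3, 11, -5, 3]
q=5: [5, -12, -3, 8, -10, 0]
q=6: [0, -12, -6, 3, -12, -5]
Optimal cycle mean attained by: cycle 1->5->2->1, total 7 + (-6) + (-9), length 3.
Answer: λ = -8/3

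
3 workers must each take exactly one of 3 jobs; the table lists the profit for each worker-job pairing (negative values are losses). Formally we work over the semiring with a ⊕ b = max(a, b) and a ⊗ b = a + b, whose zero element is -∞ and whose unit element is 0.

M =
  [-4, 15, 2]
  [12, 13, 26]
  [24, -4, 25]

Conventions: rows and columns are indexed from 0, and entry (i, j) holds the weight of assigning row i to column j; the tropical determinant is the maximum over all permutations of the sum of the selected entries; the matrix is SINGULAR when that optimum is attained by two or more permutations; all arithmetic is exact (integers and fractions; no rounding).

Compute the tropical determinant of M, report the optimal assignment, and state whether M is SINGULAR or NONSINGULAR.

σ = (0, 1, 2): (-4) + 13 + 25 = 34
σ = (0, 2, 1): (-4) + 26 + (-4) = 18
σ = (1, 0, 2): 15 + 12 + 25 = 52
σ = (1, 2, 0): 15 + 26 + 24 = 65
σ = (2, 0, 1): 2 + 12 + (-4) = 10
σ = (2, 1, 0): 2 + 13 + 24 = 39
Optimal value attained by: σ = (1, 2, 0).
Answer: det⊕(M) = 65; verdict: NONSINGULAR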